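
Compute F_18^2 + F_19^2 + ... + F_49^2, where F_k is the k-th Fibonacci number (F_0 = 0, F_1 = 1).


There is a standard identity sum_{k=0}^{N} F_k^2 = F_N * F_{N+1} (proved inductively from the telescoping relation F_k^2 = F_k F_{k+1} - F_{k-1} F_k). Then
sum_{k=18}^{49} F_k^2 = F_49 F_50 - F_17 F_18.
Computing: F_49 = 7778742049, F_50 = 12586269025, F_17 = 1597, F_18 = 2584.
Sum = 7778742049 * 12586269025 - 1597 * 2584 = 97905340104789605577.

97905340104789605577


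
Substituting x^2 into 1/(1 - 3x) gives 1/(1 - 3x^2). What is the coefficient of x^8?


The coefficient of x^(2m) in 1/(1 - 3x^2) is 3^m.
With n = 8 = 2*4, the coefficient is 3^4 = 81.

81


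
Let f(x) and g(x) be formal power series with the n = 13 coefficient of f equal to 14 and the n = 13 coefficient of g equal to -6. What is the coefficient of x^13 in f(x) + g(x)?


Addition of formal power series is termwise.
The coefficient of x^13 in f + g = 14 + -6
= 8

8


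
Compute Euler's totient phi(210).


phi(n) counts integers in [1, n] coprime to n. Using the multiplicative formula phi(n) = n * prod_{p | n} (1 - 1/p):
210 = 2 * 3 * 5 * 7, so
phi(210) = 210 * (1 - 1/2) * (1 - 1/3) * (1 - 1/5) * (1 - 1/7) = 48.

48


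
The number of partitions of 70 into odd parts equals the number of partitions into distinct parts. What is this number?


Computing partitions of 70 into odd parts (1, 3, 5, ...):
Using the generating function prod_{k>=0} 1/(1-x^(2k+1)),
the count is 29927

29927


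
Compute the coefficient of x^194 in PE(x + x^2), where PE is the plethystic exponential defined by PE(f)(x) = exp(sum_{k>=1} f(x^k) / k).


With f(x) = x + x^2, the exponent is sum_{k>=1} (x^k + x^(2k)) / k = -ln(1 - x) - ln(1 - x^2). Exponentiating:
PE(x + x^2) = 1 / ((1 - x)(1 - x^2)).
This is the generating function for partitions of n into parts of size 1 or 2. The number of 2's can be any j in 0..97, and the rest are 1's, so
[x^194] = floor(194/2) + 1 = 98.

98


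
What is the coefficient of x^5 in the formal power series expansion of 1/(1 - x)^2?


The expansion 1/(1 - x)^r = sum_{k>=0} C(k + r - 1, r - 1) x^k follows from the multiset / negative-binomial theorem (or from repeated differentiation of the geometric series).
For r = 2 and k = 5:
C(6, 1) = 720 / (1 * 120) = 6.

6


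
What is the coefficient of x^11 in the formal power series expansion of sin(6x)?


The Maclaurin series is sin(t) = sum_{k>=0} (-1)^k t^(2k+1) / (2k+1)!, so substituting t = 6x, only odd powers of x are nonzero, with coefficient of x^(2k+1) equal to (-1)^k 6^(2k+1) / (2k+1)!.
Write 11 = 2*5 + 1, giving the coefficient (-1)^5 * 6^11 / 11! = -362797056/39916800 = -17496/1925.

-17496/1925


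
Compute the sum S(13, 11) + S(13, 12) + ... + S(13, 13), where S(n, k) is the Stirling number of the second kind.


By definition, S(n, k) counts partitions of an n-set into exactly k nonempty blocks.
Computing row n = 13 for k = 11..13:
S(13, k): 2431, 78, 1
Sum = 2510.

2510


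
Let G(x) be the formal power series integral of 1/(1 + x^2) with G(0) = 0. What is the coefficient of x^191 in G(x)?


1/(1 + x^2) = sum_{j>=0} (-1)^j x^(2j). Integrating termwise with G(0) = 0:
G(x) = sum_{j>=0} (-1)^j x^(2j+1) / (2j+1) = arctan(x).
Only odd powers are nonzero. For x^191 write 191 = 2*95 + 1, giving
(-1)^95 / 191 = -1/191 = -1/191.

-1/191


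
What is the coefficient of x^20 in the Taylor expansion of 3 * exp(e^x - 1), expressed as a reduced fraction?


exp(e^x - 1) = sum_{k>=0} Bell_k x^k / k!, where Bell_k is the k-th Bell number.
So the coefficient of x^20 is 3 * Bell_20 / 20!.
Computing: Bell_20 = 51724158235372 and 20! = 2432902008176640000, giving
3 * 51724158235372/2432902008176640000 = 263898766507/4137588449280000.

263898766507/4137588449280000


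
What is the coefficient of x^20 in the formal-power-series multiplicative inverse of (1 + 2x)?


The inverse is 1/(1 + 2x). Apply the geometric identity 1/(1 - y) = sum_{k>=0} y^k with y = -2x:
1/(1 + 2x) = sum_{k>=0} (-2)^k x^k.
So the coefficient of x^20 is (-2)^20 = 1048576.

1048576


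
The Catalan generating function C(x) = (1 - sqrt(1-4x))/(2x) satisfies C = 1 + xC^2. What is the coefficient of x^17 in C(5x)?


Substituting x -> 5x scales the n-th coefficient by 5^n, so [x^17] C(5x) = 5^17 * C_17.
C_17 = C(2*17, 17)/(18) = 2333606220/18 = 129644790.
So 5^17 * 129644790 = 762939453125 * 129644790 = 98911125183105468750.

98911125183105468750


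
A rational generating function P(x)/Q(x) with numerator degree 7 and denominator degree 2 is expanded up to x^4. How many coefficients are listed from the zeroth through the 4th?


Expanding up to x^4 gives the coefficients for x^0, x^1, ..., x^4.
That is 4 + 1 = 5 coefficients in total.

5


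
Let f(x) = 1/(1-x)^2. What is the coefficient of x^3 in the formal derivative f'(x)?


Differentiate: d/dx [ 1/(1-x)^r ] = r / (1-x)^(r+1).
Here r = 2, so f'(x) = 2 / (1-x)^3.
The expansion of 1/(1-x)^(r+1) has coefficient of x^n equal to C(n+r, r).
So the coefficient of x^3 in f'(x) is
2 * C(5, 2) = 2 * 10 = 20

20


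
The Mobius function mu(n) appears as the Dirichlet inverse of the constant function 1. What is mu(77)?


77 = 7 * 11 (all distinct primes).
mu(77) = (-1)^2 = 1

1


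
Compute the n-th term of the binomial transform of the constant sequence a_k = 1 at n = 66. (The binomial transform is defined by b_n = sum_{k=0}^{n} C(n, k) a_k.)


With a_k = 1 for all k, b_n = sum_{k=0}^{n} C(n, k) = 2^n by the binomial theorem.
For n = 66: 2^66 = 73786976294838206464.

73786976294838206464


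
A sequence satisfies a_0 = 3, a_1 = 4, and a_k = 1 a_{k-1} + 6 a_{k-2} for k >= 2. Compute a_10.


The characteristic equation is t^2 - 1 t - 6 = 0, with roots r_1 = 3 and r_2 = -2 (so c_1 = r_1 + r_2, c_2 = -r_1 r_2 as required).
One can use the closed form a_n = A r_1^n + B r_2^n, but direct iteration is more reliable:
a_0 = 3, a_1 = 4, a_2 = 22, a_3 = 46, a_4 = 178, a_5 = 454, a_6 = 1522, a_7 = 4246, a_8 = 13378, a_9 = 38854, a_10 = 119122.
So a_10 = 119122.

119122


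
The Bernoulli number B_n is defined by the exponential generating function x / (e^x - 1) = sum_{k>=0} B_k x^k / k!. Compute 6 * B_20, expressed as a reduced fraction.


Bernoulli numbers can also be computed recursively via B_0 = 1 and sum_{j=0}^{m} C(m+1, j) B_j = 0 for m >= 1. Odd-index Bernoulli numbers vanish for k >= 3.
Computing B_20 = -174611/330, so 6 * B_20 = 6 * -174611/330 = -174611/55.

-174611/55


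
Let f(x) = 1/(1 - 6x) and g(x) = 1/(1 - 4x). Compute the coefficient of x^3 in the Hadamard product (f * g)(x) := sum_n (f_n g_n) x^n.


f has coefficients f_k = 6^k and g has coefficients g_k = 4^k, so the Hadamard product has coefficient (f*g)_k = 6^k * 4^k = 24^k.
For k = 3: 24^3 = 13824.

13824


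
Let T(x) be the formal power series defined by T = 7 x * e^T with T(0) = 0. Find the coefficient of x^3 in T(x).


Apply the Lagrange inversion formula: if T = 7 x * phi(T) with phi(t) = e^t, then
[x^n] T = 7^n * (1/n) [t^(n-1)] phi(t)^n = 7^n * (1/n) [t^(n-1)] e^(n t) = 7^n * (1/n) * n^(n-1) / (n-1)! = 7^n * n^(n-1) / n!.
When c = 1 this is the Cayley count of rooted labeled trees on n vertices, divided by n!.
For n = 3: 7^3 * 3^2 / 3! = 343 * 9/6 = 1029/2.

1029/2


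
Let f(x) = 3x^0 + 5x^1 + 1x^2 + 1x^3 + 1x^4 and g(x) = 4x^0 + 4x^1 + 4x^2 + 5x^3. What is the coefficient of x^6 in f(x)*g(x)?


Cauchy product at x^6:
1*5 + 1*4
= 9

9


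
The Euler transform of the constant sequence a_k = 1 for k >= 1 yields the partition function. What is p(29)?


The Euler transform converts the sequence a_k = 1 into the number of integer partitions.
Using the recurrence or dynamic programming:
p(29) = 4565

4565


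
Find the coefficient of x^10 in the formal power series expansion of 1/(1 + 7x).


Write 1/(1 + c x) = 1/(1 - (-c) x) and apply the geometric-series identity
1/(1 - y) = sum_{k>=0} y^k to get 1/(1 + c x) = sum_{k>=0} (-c)^k x^k.
So the coefficient of x^k is (-c)^k = (-1)^k * c^k.
Here c = 7 and k = 10:
(-7)^10 = 1 * 282475249 = 282475249

282475249


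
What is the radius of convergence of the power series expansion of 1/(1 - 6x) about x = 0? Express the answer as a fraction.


Expanding 1/(1 - 6x) = sum_{k>=0} 6^k x^k, the series converges when |6x| < 1, i.e., |x| < 1/6.
So the radius of convergence is 1/6 = 1/6.

1/6


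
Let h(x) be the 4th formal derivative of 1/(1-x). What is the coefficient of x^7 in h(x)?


Differentiating 4 times: d^4/dx^4 [1/(1-x)] = 4!/(1-x)^5.
The expansion 1/(1-x)^5 = sum_{k>=0} C(k+4, 4) x^k, so the coefficient of x^n in 4!/(1-x)^5 is 4! * C(n+4, 4).
For n = 7: 24 * C(11, 4) = 24 * 330 = 7920

7920


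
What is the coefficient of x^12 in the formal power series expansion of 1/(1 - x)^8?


The negative binomial / multiset identity is
1/(1 - x)^r = sum_{k>=0} C(k + r - 1, r - 1) x^k.
Here r = 8 and k = 12, so the coefficient is
C(12 + 7, 7) = C(19, 7)
= 50388

50388


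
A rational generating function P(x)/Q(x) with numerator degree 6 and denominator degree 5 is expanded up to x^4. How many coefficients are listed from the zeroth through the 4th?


Expanding up to x^4 gives the coefficients for x^0, x^1, ..., x^4.
That is 4 + 1 = 5 coefficients in total.

5


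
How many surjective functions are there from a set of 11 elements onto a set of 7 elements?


By inclusion-exclusion on which target elements are missed, the number of surjections from an n-set onto a k-set is
surj(n, k) = sum_{j=0}^{k} (-1)^j C(k, j) (k - j)^n.
Equivalently surj(n, k) = k! * S(n, k), where S(n, k) is the Stirling number of the second kind.
For n = 11, k = 7:
S(11, 7) = 63987, so
surj = 7! * 63987 = 5040 * 63987 = 322494480.

322494480


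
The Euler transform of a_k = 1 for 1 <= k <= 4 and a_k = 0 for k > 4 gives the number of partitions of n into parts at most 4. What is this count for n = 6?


Partitions of 6 into parts at most 4:
Using generating function (1-x)^(-1)(1-x^2)^(-1)...(1-x^4)^(-1),
the coefficient of x^6 = 9

9


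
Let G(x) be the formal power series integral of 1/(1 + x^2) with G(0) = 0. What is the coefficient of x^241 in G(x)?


1/(1 + x^2) = sum_{j>=0} (-1)^j x^(2j). Integrating termwise with G(0) = 0:
G(x) = sum_{j>=0} (-1)^j x^(2j+1) / (2j+1) = arctan(x).
Only odd powers are nonzero. For x^241 write 241 = 2*120 + 1, giving
(-1)^120 / 241 = 1/241 = 1/241.

1/241


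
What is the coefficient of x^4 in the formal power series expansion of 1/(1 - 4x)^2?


The general identity 1/(1 - c x)^r = sum_{k>=0} c^k C(k + r - 1, r - 1) x^k follows by substituting y = c x into 1/(1 - y)^r = sum_{k>=0} C(k + r - 1, r - 1) y^k.
For c = 4, r = 2, k = 4:
4^4 * C(5, 1) = 256 * 5 = 1280.

1280


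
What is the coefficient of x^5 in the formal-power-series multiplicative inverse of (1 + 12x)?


The inverse is 1/(1 + 12x). Apply the geometric identity 1/(1 - y) = sum_{k>=0} y^k with y = -12x:
1/(1 + 12x) = sum_{k>=0} (-12)^k x^k.
So the coefficient of x^5 is (-12)^5 = -248832.

-248832


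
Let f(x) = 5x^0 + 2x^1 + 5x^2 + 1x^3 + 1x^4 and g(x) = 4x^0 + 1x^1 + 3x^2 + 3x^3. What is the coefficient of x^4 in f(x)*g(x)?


Cauchy product at x^4:
2*3 + 5*3 + 1*1 + 1*4
= 26

26


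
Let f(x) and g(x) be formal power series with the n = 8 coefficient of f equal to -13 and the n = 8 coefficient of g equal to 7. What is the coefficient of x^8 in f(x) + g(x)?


Addition of formal power series is termwise.
The coefficient of x^8 in f + g = -13 + 7
= -6

-6


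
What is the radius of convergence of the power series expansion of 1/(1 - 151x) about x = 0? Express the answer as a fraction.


Expanding 1/(1 - 151x) = sum_{k>=0} 151^k x^k, the series converges when |151x| < 1, i.e., |x| < 1/151.
So the radius of convergence is 1/151 = 1/151.

1/151


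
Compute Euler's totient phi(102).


phi(n) counts integers in [1, n] coprime to n. Using the multiplicative formula phi(n) = n * prod_{p | n} (1 - 1/p):
102 = 2 * 3 * 17, so
phi(102) = 102 * (1 - 1/2) * (1 - 1/3) * (1 - 1/17) = 32.

32


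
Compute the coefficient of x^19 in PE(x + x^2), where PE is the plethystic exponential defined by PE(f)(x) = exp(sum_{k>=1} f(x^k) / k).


With f(x) = x + x^2, the exponent is sum_{k>=1} (x^k + x^(2k)) / k = -ln(1 - x) - ln(1 - x^2). Exponentiating:
PE(x + x^2) = 1 / ((1 - x)(1 - x^2)).
This is the generating function for partitions of n into parts of size 1 or 2. The number of 2's can be any j in 0..9, and the rest are 1's, so
[x^19] = floor(19/2) + 1 = 10.

10


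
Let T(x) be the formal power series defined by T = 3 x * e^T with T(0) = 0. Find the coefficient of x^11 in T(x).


Apply the Lagrange inversion formula: if T = 3 x * phi(T) with phi(t) = e^t, then
[x^n] T = 3^n * (1/n) [t^(n-1)] phi(t)^n = 3^n * (1/n) [t^(n-1)] e^(n t) = 3^n * (1/n) * n^(n-1) / (n-1)! = 3^n * n^(n-1) / n!.
When c = 1 this is the Cayley count of rooted labeled trees on n vertices, divided by n!.
For n = 11: 3^11 * 11^10 / 11! = 177147 * 25937424601/39916800 = 5156831600217/44800.

5156831600217/44800


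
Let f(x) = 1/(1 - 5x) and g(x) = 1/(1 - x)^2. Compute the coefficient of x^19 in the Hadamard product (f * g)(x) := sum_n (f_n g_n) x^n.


f has coefficients f_k = 5^k. For g = 1/(1 - x)^2 the coefficient is g_k = C(k + 1, 1) = k + 1. The Hadamard coefficient is (f * g)_k = 5^k * (k + 1).
For k = 19: 5^19 * 20 = 19073486328125 * 20 = 381469726562500.

381469726562500


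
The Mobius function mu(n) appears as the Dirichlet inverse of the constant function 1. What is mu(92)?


92 has a squared prime factor, so mu(92) = 0.
Factorization reveals a repeated prime.

0


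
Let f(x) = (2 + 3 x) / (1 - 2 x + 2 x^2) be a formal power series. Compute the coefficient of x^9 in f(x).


Write f(x) = sum_{k>=0} a_k x^k. Multiplying both sides by 1 - 2 x + 2 x^2 gives
(1 - 2 x + 2 x^2) sum_{k>=0} a_k x^k = 2 + 3 x.
Matching coefficients:
 x^0: a_0 = 2
 x^1: a_1 - 2 a_0 = 3  =>  a_1 = 2*2 + 3 = 7
 x^k (k >= 2): a_k = 2 a_{k-1} - 2 a_{k-2}.
Iterating: a_2 = 10, a_3 = 6, a_4 = -8, a_5 = -28, a_6 = -40, a_7 = -24, a_8 = 32, a_9 = 112.
So the coefficient of x^9 is 112.

112


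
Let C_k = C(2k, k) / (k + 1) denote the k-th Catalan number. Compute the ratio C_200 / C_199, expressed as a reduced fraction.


Using C_k = (2k)! / (k! (k+1)!), the ratio C_{k+1}/C_k simplifies to
C_{k+1}/C_k = [(2k+2)! / ((k+1)! (k+2)!)] * [k! (k+1)! / (2k)!]
 = (2k+2)(2k+1) / ((k+1)(k+2)) = 2(2k+1) / (k+2).
For k = 199: 2(2*199 + 1) / (199 + 2) = 798/201 = 266/67.

266/67


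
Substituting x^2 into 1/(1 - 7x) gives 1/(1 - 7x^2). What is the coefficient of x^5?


Since 1/(1 - 7x^2) only has even powers of x,
the coefficient of x^5 (odd) is 0.

0


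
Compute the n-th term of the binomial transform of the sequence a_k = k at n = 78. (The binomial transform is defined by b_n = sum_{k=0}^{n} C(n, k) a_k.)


With a_k = k, b_n = sum_{k=0}^{n} C(n, k) k. Using k * C(n, k) = n * C(n-1, k-1) gives b_n = n * sum_{k>=1} C(n-1, k-1) = n * 2^(n-1).
For n = 78: 78 * 2^77 = 78 * 151115727451828646838272 = 11787026741242634453385216.

11787026741242634453385216


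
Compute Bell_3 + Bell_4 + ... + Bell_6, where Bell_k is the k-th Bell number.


Recall Bell_k counts set partitions of a k-set (with Bell_0 = 1 by convention).
Bell_3 through Bell_6: 5, 15, 52, 203
Sum = 5 + 15 + 52 + 203 = 275.

275


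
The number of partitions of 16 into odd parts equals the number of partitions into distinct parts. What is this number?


Computing partitions of 16 into odd parts (1, 3, 5, ...):
Using the generating function prod_{k>=0} 1/(1-x^(2k+1)),
the count is 32

32


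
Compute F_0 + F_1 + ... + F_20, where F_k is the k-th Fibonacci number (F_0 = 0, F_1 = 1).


Use the identity sum_{k=0}^{N} F_k = F_{N+2} - 1 (which follows from F_{k+2} - F_{k+1} = F_k). Then
sum_{k=0}^{20} F_k = (F_{22} - 1) - (F_{1} - 1) = F_{22} - F_{1}.
Computing: F_{22} = 17711, F_{1} = 1, so
Sum = 17711 - 1 = 17710.

17710


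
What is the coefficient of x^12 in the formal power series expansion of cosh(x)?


The Maclaurin series is cosh(t) = sum_{m>=0} t^(2m) / (2m)!, so substituting t = x, only even powers of x are nonzero, with coefficient of x^(2m) equal to 1 / (2m)!.
For x^12 the coefficient is 1/12! = 1/479001600 = 1/479001600.

1/479001600


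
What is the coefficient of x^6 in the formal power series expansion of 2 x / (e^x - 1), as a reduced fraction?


The exponential generating function for Bernoulli numbers is
x / (e^x - 1) = sum_{k>=0} B_k x^k / k!.
So the coefficient of x^6 in 2 x / (e^x - 1) is 2 B_6 / 6!.
Computing: B_6 = 1/42, 6! = 720, giving
2 * 1/42 / 720 = 1/15120.

1/15120


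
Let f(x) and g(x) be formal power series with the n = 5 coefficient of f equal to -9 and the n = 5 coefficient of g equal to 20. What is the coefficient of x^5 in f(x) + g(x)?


Addition of formal power series is termwise.
The coefficient of x^5 in f + g = -9 + 20
= 11

11


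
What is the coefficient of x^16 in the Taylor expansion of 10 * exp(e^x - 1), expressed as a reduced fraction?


exp(e^x - 1) = sum_{k>=0} Bell_k x^k / k!, where Bell_k is the k-th Bell number.
So the coefficient of x^16 is 10 * Bell_16 / 16!.
Computing: Bell_16 = 10480142147 and 16! = 20922789888000, giving
10 * 10480142147/20922789888000 = 10480142147/2092278988800.

10480142147/2092278988800


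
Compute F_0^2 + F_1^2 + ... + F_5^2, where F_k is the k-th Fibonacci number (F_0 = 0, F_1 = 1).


There is a standard identity sum_{k=0}^{N} F_k^2 = F_N * F_{N+1} (proved inductively from the telescoping relation F_k^2 = F_k F_{k+1} - F_{k-1} F_k). Then
sum_{k=0}^{5} F_k^2 = F_5 F_6 - F_0 F_0.
Computing: F_5 = 5, F_6 = 8.
Sum = 5 * 8 = 40.

40


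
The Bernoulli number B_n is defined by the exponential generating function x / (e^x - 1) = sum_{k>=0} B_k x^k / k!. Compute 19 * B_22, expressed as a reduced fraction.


Bernoulli numbers can also be computed recursively via B_0 = 1 and sum_{j=0}^{m} C(m+1, j) B_j = 0 for m >= 1. Odd-index Bernoulli numbers vanish for k >= 3.
Computing B_22 = 854513/138, so 19 * B_22 = 19 * 854513/138 = 16235747/138.

16235747/138


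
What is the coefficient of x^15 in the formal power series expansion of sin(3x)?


The Maclaurin series is sin(t) = sum_{k>=0} (-1)^k t^(2k+1) / (2k+1)!, so substituting t = 3x, only odd powers of x are nonzero, with coefficient of x^(2k+1) equal to (-1)^k 3^(2k+1) / (2k+1)!.
Write 15 = 2*7 + 1, giving the coefficient (-1)^7 * 3^15 / 15! = -14348907/1307674368000 = -19683/1793792000.

-19683/1793792000


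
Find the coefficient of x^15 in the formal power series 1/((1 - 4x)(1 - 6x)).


By partial fractions or Cauchy convolution:
The coefficient equals sum_{k=0}^{15} 4^k * 6^(15-k).
= 1408407470080

1408407470080


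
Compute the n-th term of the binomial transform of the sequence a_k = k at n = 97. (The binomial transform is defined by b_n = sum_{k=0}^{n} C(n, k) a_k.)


With a_k = k, b_n = sum_{k=0}^{n} C(n, k) k. Using k * C(n, k) = n * C(n-1, k-1) gives b_n = n * sum_{k>=1} C(n-1, k-1) = n * 2^(n-1).
For n = 97: 97 * 2^96 = 97 * 79228162514264337593543950336 = 7685131763883640746573763182592.

7685131763883640746573763182592


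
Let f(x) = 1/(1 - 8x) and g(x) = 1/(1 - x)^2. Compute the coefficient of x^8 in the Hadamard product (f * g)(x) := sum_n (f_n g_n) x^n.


f has coefficients f_k = 8^k. For g = 1/(1 - x)^2 the coefficient is g_k = C(k + 1, 1) = k + 1. The Hadamard coefficient is (f * g)_k = 8^k * (k + 1).
For k = 8: 8^8 * 9 = 16777216 * 9 = 150994944.

150994944


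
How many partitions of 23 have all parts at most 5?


Using the generating function (1-x)^(-1)(1-x^2)^(-1)...(1-x^5)^(-1),
the coefficient of x^23 counts these restricted partitions.
Result = 291

291


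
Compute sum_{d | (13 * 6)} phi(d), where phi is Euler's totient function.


First, 13 * 6 = 78. One classical identity is sum_{d | n} phi(d) = n (each k in [1, n] has a unique gcd with n, and among the k's with gcd(k, n) = n/d there are phi(d) of them). So the sum equals 78. We also verify directly:
Divisors of 78: 1, 2, 3, 6, 13, 26, 39, 78.
phi values: 1, 1, 2, 2, 12, 12, 24, 24.
Sum = 78.

78


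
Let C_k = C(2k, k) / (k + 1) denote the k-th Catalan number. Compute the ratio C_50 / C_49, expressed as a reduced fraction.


Using C_k = (2k)! / (k! (k+1)!), the ratio C_{k+1}/C_k simplifies to
C_{k+1}/C_k = [(2k+2)! / ((k+1)! (k+2)!)] * [k! (k+1)! / (2k)!]
 = (2k+2)(2k+1) / ((k+1)(k+2)) = 2(2k+1) / (k+2).
For k = 49: 2(2*49 + 1) / (49 + 2) = 198/51 = 66/17.

66/17


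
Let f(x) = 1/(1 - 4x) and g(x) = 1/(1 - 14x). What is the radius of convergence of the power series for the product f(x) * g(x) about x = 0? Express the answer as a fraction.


The radius of 1/(1 - 4x) is 1/4 (nearest singularity at x = 1/4), and the radius of 1/(1 - 14x) is 1/14.
The product f(x)*g(x) = 1/((1 - 4x)(1 - 14x)) has singularities at both 1/4 and 1/14, so its radius of convergence is the distance to the nearest one:
min(1/4, 1/14) = 1/14.

1/14


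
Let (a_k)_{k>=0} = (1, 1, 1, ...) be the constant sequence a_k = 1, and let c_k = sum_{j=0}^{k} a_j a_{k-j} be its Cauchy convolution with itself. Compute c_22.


Since a_j = 1 for all j >= 0, the convolution sum becomes
c_k = sum_{j=0}^{k} 1 * 1 = 1 * (k + 1).
Equivalently, the generating function of (a_k) is 1/(1 - x) and its square is 1/(1 - x)^2 = sum_{k>=0} 1(k + 1) x^k.
For k = 22: 1 * 23 = 23.

23


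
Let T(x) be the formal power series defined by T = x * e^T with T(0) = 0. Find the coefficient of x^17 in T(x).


Apply the Lagrange inversion formula: if T = x * phi(T) with phi(t) = e^t, then
[x^n] T = (1/n) [t^(n-1)] phi(t)^n = (1/n) [t^(n-1)] e^(n t) = (1/n) * n^(n-1) / (n-1)! = n^(n-1) / n!.
When c = 1 this is the Cayley count of rooted labeled trees on n vertices, divided by n!.
For n = 17: 17^16 / 17! = 48661191875666868481/355687428096000 = 2862423051509815793/20922789888000.

2862423051509815793/20922789888000


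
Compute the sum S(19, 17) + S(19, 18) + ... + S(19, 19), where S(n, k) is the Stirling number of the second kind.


By definition, S(n, k) counts partitions of an n-set into exactly k nonempty blocks.
Computing row n = 19 for k = 17..19:
S(19, k): 12597, 171, 1
Sum = 12769.

12769


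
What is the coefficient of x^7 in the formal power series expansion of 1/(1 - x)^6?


The expansion 1/(1 - x)^r = sum_{k>=0} C(k + r - 1, r - 1) x^k follows from the multiset / negative-binomial theorem (or from repeated differentiation of the geometric series).
For r = 6 and k = 7:
C(12, 5) = 479001600 / (120 * 5040) = 792.

792


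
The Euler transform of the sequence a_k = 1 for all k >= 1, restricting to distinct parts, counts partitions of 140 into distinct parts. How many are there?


Partitions of 140 into distinct parts can be computed via generating function.
Product (1+x)(1+x^2)(1+x^3)...
The coefficient of x^140 = 9617150

9617150


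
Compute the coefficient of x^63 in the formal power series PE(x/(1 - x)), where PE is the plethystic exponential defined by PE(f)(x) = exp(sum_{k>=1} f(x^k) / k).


For f(x) = x/(1 - x) we have
sum_{k>=1} f(x^k) / k = sum_{k>=1} (1/k) * x^k / (1 - x^k) = sum_{k, m >= 1} x^(k m) / k,
which after exponentiating simplifies to
PE(x/(1 - x)) = prod_{k>=1} 1 / (1 - x^k).
This is the generating function for the partition function p(n), so the coefficient of x^63 is p(63).
Computing p(63) by dynamic programming over parts 1, 2, ..., 63: p(63) = 1505499.

1505499


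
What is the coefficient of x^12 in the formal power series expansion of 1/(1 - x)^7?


The negative binomial / multiset identity is
1/(1 - x)^r = sum_{k>=0} C(k + r - 1, r - 1) x^k.
Here r = 7 and k = 12, so the coefficient is
C(12 + 6, 6) = C(18, 6)
= 18564

18564


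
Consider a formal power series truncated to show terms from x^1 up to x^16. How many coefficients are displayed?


From x^1 to x^16 inclusive, the count is 16 - 1 + 1 = 16.

16


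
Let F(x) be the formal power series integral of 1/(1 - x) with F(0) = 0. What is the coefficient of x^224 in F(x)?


1/(1 - x) = sum_{k>=0} x^k. Integrating termwise and using F(0) = 0 gives
F(x) = sum_{k>=0} x^(k+1) / (k+1) = sum_{m>=1} x^m / m = -ln(1 - x).
So the coefficient of x^224 is 1/224 = 1/224.

1/224


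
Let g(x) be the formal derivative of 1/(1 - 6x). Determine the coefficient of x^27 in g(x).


Differentiate termwise: d/dx sum_{k>=0} 6^k x^k = sum_{k>=1} k 6^k x^(k-1) = sum_{j>=0} (j+1) 6^(j+1) x^j.
Equivalently, d/dx [1/(1 - 6x)] = 6/(1 - 6x)^2.
For j = 27: 28 * 6^28 = 28 * 6140942214464815497216 = 171946382005014833922048.

171946382005014833922048


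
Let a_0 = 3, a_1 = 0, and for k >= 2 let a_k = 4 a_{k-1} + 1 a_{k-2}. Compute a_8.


Iterating the recurrence forward:
a_0 = 3
a_1 = 0
a_2 = 4*0 + 1*3 = 3
a_3 = 4*3 + 1*0 = 12
a_4 = 4*12 + 1*3 = 51
a_5 = 4*51 + 1*12 = 216
a_6 = 4*216 + 1*51 = 915
a_7 = 4*915 + 1*216 = 3876
a_8 = 4*3876 + 1*915 = 16419
So a_8 = 16419.

16419


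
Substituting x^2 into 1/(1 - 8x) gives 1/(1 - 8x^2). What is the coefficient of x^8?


The coefficient of x^(2m) in 1/(1 - 8x^2) is 8^m.
With n = 8 = 2*4, the coefficient is 8^4 = 4096.

4096


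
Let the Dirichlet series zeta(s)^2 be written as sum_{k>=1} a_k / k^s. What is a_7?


The Dirichlet convolution of the constant function 1 with itself gives (1 * 1)(k) = sum_{d | k} 1 = d(k), the number of positive divisors of k.
Since zeta(s) = sum_{k>=1} 1/k^s, we have zeta(s)^2 = sum_{k>=1} d(k)/k^s, so a_k = d(k).
For k = 7: the divisors are 1, 7.
Count = 2.

2


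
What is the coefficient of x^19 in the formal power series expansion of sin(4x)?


The Maclaurin series is sin(t) = sum_{k>=0} (-1)^k t^(2k+1) / (2k+1)!, so substituting t = 4x, only odd powers of x are nonzero, with coefficient of x^(2k+1) equal to (-1)^k 4^(2k+1) / (2k+1)!.
Write 19 = 2*9 + 1, giving the coefficient (-1)^9 * 4^19 / 19! = -274877906944/121645100408832000 = -4194304/1856156927625.

-4194304/1856156927625


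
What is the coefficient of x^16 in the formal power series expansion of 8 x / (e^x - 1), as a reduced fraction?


The exponential generating function for Bernoulli numbers is
x / (e^x - 1) = sum_{k>=0} B_k x^k / k!.
So the coefficient of x^16 in 8 x / (e^x - 1) is 8 B_16 / 16!.
Computing: B_16 = -3617/510, 16! = 20922789888000, giving
8 * -3617/510 / 20922789888000 = -3617/1333827855360000.

-3617/1333827855360000


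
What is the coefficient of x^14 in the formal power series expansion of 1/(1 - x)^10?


The negative binomial / multiset identity is
1/(1 - x)^r = sum_{k>=0} C(k + r - 1, r - 1) x^k.
Here r = 10 and k = 14, so the coefficient is
C(14 + 9, 9) = C(23, 9)
= 817190

817190


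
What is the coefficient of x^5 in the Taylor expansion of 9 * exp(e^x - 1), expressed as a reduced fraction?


exp(e^x - 1) = sum_{k>=0} Bell_k x^k / k!, where Bell_k is the k-th Bell number.
So the coefficient of x^5 is 9 * Bell_5 / 5!.
Computing: Bell_5 = 52 and 5! = 120, giving
9 * 52/120 = 39/10.

39/10


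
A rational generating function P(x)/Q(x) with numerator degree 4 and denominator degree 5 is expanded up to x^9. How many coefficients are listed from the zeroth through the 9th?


Expanding up to x^9 gives the coefficients for x^0, x^1, ..., x^9.
That is 9 + 1 = 10 coefficients in total.

10


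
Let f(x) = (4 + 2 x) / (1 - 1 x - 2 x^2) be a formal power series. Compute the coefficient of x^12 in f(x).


Write f(x) = sum_{k>=0} a_k x^k. Multiplying both sides by 1 - 1 x - 2 x^2 gives
(1 - 1 x - 2 x^2) sum_{k>=0} a_k x^k = 4 + 2 x.
Matching coefficients:
 x^0: a_0 = 4
 x^1: a_1 - 1 a_0 = 2  =>  a_1 = 1*4 + 2 = 6
 x^k (k >= 2): a_k = 1 a_{k-1} + 2 a_{k-2}.
Iterating: a_2 = 14, a_3 = 26, a_4 = 54, a_5 = 106, a_6 = 214, a_7 = 426, a_8 = 854, a_9 = 1706, a_10 = 3414, a_11 = 6826, a_12 = 13654.
So the coefficient of x^12 is 13654.

13654


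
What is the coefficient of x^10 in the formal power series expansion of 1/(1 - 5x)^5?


The general identity 1/(1 - c x)^r = sum_{k>=0} c^k C(k + r - 1, r - 1) x^k follows by substituting y = c x into 1/(1 - y)^r = sum_{k>=0} C(k + r - 1, r - 1) y^k.
For c = 5, r = 5, k = 10:
5^10 * C(14, 4) = 9765625 * 1001 = 9775390625.

9775390625


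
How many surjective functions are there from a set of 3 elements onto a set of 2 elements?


By inclusion-exclusion on which target elements are missed, the number of surjections from an n-set onto a k-set is
surj(n, k) = sum_{j=0}^{k} (-1)^j C(k, j) (k - j)^n.
Equivalently surj(n, k) = k! * S(n, k), where S(n, k) is the Stirling number of the second kind.
For n = 3, k = 2:
S(3, 2) = 3, so
surj = 2! * 3 = 2 * 3 = 6.

6


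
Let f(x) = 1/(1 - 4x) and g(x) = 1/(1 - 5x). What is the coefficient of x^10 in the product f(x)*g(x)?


The coefficient of x^n in f*g is the Cauchy product: sum_{k=0}^{n} a^k * b^(n-k).
With a=4, b=5, n=10:
sum_{k=0}^{10} 4^k * 5^(10-k)
= 44633821

44633821


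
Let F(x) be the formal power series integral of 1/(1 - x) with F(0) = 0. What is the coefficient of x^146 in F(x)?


1/(1 - x) = sum_{k>=0} x^k. Integrating termwise and using F(0) = 0 gives
F(x) = sum_{k>=0} x^(k+1) / (k+1) = sum_{m>=1} x^m / m = -ln(1 - x).
So the coefficient of x^146 is 1/146 = 1/146.

1/146


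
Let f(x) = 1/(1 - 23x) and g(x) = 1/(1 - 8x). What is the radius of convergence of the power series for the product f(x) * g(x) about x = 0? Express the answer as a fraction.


The radius of 1/(1 - 23x) is 1/23 (nearest singularity at x = 1/23), and the radius of 1/(1 - 8x) is 1/8.
The product f(x)*g(x) = 1/((1 - 23x)(1 - 8x)) has singularities at both 1/23 and 1/8, so its radius of convergence is the distance to the nearest one:
min(1/23, 1/8) = 1/23.

1/23


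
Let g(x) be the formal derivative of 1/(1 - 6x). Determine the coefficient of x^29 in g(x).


Differentiate termwise: d/dx sum_{k>=0} 6^k x^k = sum_{k>=1} k 6^k x^(k-1) = sum_{j>=0} (j+1) 6^(j+1) x^j.
Equivalently, d/dx [1/(1 - 6x)] = 6/(1 - 6x)^2.
For j = 29: 30 * 6^30 = 30 * 221073919720733357899776 = 6632217591622000736993280.

6632217591622000736993280


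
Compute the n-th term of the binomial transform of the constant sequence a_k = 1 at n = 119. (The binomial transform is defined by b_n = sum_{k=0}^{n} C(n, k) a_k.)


With a_k = 1 for all k, b_n = sum_{k=0}^{n} C(n, k) = 2^n by the binomial theorem.
For n = 119: 2^119 = 664613997892457936451903530140172288.

664613997892457936451903530140172288


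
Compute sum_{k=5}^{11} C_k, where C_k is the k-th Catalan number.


C_5 through C_11: 42, 132, 429, 1430, 4862, 16796, 58786
Sum = 42 + 132 + 429 + 1430 + 4862 + 16796 + 58786
= 82477

82477


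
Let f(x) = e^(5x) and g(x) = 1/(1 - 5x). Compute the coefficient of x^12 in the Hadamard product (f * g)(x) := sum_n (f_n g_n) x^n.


Expanding: f_k = 5^k/k! (from e^(5x)) and g_k = 5^k (from 1/(1 - 5x)). So the Hadamard coefficient (f * g)_k = 5^k 5^k / k! = (25)^k / k!.
For k = 12: 25^12/12! = 59604644775390625/479001600 = 2384185791015625/19160064.

2384185791015625/19160064


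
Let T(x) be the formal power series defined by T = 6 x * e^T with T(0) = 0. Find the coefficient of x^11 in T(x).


Apply the Lagrange inversion formula: if T = 6 x * phi(T) with phi(t) = e^t, then
[x^n] T = 6^n * (1/n) [t^(n-1)] phi(t)^n = 6^n * (1/n) [t^(n-1)] e^(n t) = 6^n * (1/n) * n^(n-1) / (n-1)! = 6^n * n^(n-1) / n!.
When c = 1 this is the Cayley count of rooted labeled trees on n vertices, divided by n!.
For n = 11: 6^11 * 11^10 / 11! = 362797056 * 25937424601/39916800 = 41254652801736/175.

41254652801736/175


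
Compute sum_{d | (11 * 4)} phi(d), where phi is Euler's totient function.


First, 11 * 4 = 44. One classical identity is sum_{d | n} phi(d) = n (each k in [1, n] has a unique gcd with n, and among the k's with gcd(k, n) = n/d there are phi(d) of them). So the sum equals 44. We also verify directly:
Divisors of 44: 1, 2, 4, 11, 22, 44.
phi values: 1, 1, 2, 10, 10, 20.
Sum = 44.

44


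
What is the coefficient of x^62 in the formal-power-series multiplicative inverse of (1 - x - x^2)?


Let the inverse be f(x) = sum_{k>=0} a_k x^k. From f(x) * (1 - x - x^2) = 1 and matching coefficients:
 x^0: a_0 = 1.
 x^1: a_1 - a_0 = 0, so a_1 = 1.
 x^k (k >= 2): a_k - a_{k-1} - a_{k-2} = 0, i.e. a_k = a_{k-1} + a_{k-2}.
This is the Fibonacci-type recurrence shifted so that a_0 = a_1 = 1.
Iterating: a_0=1, a_1=1, a_2=2, a_3=3, a_4=5, a_5=8, a_6=13, a_7=21, a_8=34, a_9=55, ...
a_62 = 6557470319842.

6557470319842


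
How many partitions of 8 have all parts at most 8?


Using the generating function (1-x)^(-1)(1-x^2)^(-1)...(1-x^8)^(-1),
the coefficient of x^8 counts these restricted partitions.
Result = 22

22


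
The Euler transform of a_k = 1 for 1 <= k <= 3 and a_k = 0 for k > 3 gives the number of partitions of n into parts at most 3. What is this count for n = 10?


Partitions of 10 into parts at most 3:
Using generating function (1-x)^(-1)(1-x^2)^(-1)(1-x^3)^(-1),
the coefficient of x^10 = 14

14


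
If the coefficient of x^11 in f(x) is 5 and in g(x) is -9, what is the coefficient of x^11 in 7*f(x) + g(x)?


Scalar multiplication scales coefficients: 7 * 5 = 35.
Then add the g coefficient: 35 + -9
= 26

26


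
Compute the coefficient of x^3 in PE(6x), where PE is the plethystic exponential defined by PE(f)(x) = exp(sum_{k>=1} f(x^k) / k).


With f(x) = 6x, the exponent is sum_{k>=1} 6 x^k / k = 6 * (-ln(1 - x)). Exponentiating:
PE(6x) = exp(-6 ln(1 - x)) = 1/(1 - x)^6.
By the negative binomial expansion, [x^n] 1/(1 - x)^6 = C(n + 5, 5).
For n = 3: C(8, 5) = 56.

56


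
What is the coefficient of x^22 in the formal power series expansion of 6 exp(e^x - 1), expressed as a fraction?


exp(e^x - 1) is the exponential generating function for the Bell numbers Bell_k: exp(e^x - 1) = sum_{k>=0} Bell_k x^k / k!.
So the coefficient of x^22 in 6 exp(e^x - 1) is 6 Bell_22 / 22!.
Computing: Bell_22 = 4506715738447323 and 22! = 1124000727777607680000, giving
6 * 4506715738447323/1124000727777607680000 = 88366975263673/3673204992737280000.

88366975263673/3673204992737280000


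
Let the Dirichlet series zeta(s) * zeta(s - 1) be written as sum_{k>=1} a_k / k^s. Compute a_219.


Convolution gives a_k = sum_{d | k} d * 1 = sum_{d | k} d = sigma(k), the sum of positive divisors of k.
For k = 219, the divisors are 1, 3, 73, 219, so
sigma(219) = 1 + 3 + 73 + 219 = 296.

296


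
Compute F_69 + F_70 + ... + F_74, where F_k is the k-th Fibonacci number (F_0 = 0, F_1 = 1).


Use the identity sum_{k=0}^{N} F_k = F_{N+2} - 1 (which follows from F_{k+2} - F_{k+1} = F_k). Then
sum_{k=69}^{74} F_k = (F_{76} - 1) - (F_{70} - 1) = F_{76} - F_{70}.
Computing: F_{76} = 3416454622906707, F_{70} = 190392490709135, so
Sum = 3416454622906707 - 190392490709135 = 3226062132197572.

3226062132197572


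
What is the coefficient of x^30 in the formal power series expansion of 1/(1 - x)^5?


The negative binomial / multiset identity is
1/(1 - x)^r = sum_{k>=0} C(k + r - 1, r - 1) x^k.
Here r = 5 and k = 30, so the coefficient is
C(30 + 4, 4) = C(34, 4)
= 46376

46376


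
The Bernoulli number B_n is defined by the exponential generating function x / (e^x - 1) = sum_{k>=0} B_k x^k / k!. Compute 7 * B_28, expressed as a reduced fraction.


Bernoulli numbers can also be computed recursively via B_0 = 1 and sum_{j=0}^{m} C(m+1, j) B_j = 0 for m >= 1. Odd-index Bernoulli numbers vanish for k >= 3.
Computing B_28 = -23749461029/870, so 7 * B_28 = 7 * -23749461029/870 = -166246227203/870.

-166246227203/870


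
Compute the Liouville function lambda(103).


The Liouville function is lambda(k) = (-1)^Omega(k), where Omega(k) counts the prime factors of k with multiplicity.
Factoring: 103 = 103, so Omega(103) = 1.
lambda(103) = (-1)^1 = -1.

-1


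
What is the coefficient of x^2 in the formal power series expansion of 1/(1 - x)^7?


The expansion 1/(1 - x)^r = sum_{k>=0} C(k + r - 1, r - 1) x^k follows from the multiset / negative-binomial theorem (or from repeated differentiation of the geometric series).
For r = 7 and k = 2:
C(8, 6) = 40320 / (720 * 2) = 28.

28


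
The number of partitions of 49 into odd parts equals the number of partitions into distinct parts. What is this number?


Computing partitions of 49 into odd parts (1, 3, 5, ...):
Using the generating function prod_{k>=0} 1/(1-x^(2k+1)),
the count is 3264

3264


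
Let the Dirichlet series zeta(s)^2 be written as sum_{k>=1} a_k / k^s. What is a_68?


The Dirichlet convolution of the constant function 1 with itself gives (1 * 1)(k) = sum_{d | k} 1 = d(k), the number of positive divisors of k.
Since zeta(s) = sum_{k>=1} 1/k^s, we have zeta(s)^2 = sum_{k>=1} d(k)/k^s, so a_k = d(k).
For k = 68: the divisors are 1, 2, 4, 17, 34, 68.
Count = 6.

6


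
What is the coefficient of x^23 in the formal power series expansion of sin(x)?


The Maclaurin series is sin(t) = sum_{k>=0} (-1)^k t^(2k+1) / (2k+1)!, so substituting t = x, only odd powers of x are nonzero, with coefficient of x^(2k+1) equal to (-1)^k / (2k+1)!.
Write 23 = 2*11 + 1, giving the coefficient (-1)^11 / 23! = -1/25852016738884976640000 = -1/25852016738884976640000.

-1/25852016738884976640000


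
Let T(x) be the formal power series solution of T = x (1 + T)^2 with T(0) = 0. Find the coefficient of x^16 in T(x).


Apply the Lagrange inversion formula: if T = x * phi(T) with phi(t) = (1 + t)^2, then [x^n] T = (1/n) [t^(n-1)] phi(t)^n = (1/n) [t^(n-1)] (1 + t)^(2n) = (1/n) C(2n, n-1).
Using the identity C(2n, n-1) = C(2n, n) * n / (n+1), the unscaled factor equals C(2n, n) / (n+1) = C_n, the n-th Catalan number.
For n = 16: C_16 = C(32, 16) / 17 = 601080390/17 = 35357670 = 35357670.

35357670


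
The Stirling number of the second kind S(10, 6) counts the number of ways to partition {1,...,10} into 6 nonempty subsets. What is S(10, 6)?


Using the explicit formula S(n,k) = (1/k!) sum_{j=0}^{k} (-1)^(k-j) C(k,j) j^n:
S(10, 6) = 22827
Equivalently, S(n,k) is n! times the coefficient of x^n in the EGF (e^x - 1)^k / k!.

22827


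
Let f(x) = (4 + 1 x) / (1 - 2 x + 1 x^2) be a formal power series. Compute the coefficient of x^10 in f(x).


Write f(x) = sum_{k>=0} a_k x^k. Multiplying both sides by 1 - 2 x + 1 x^2 gives
(1 - 2 x + 1 x^2) sum_{k>=0} a_k x^k = 4 + 1 x.
Matching coefficients:
 x^0: a_0 = 4
 x^1: a_1 - 2 a_0 = 1  =>  a_1 = 2*4 + 1 = 9
 x^k (k >= 2): a_k = 2 a_{k-1} - 1 a_{k-2}.
Iterating: a_2 = 14, a_3 = 19, a_4 = 24, a_5 = 29, a_6 = 34, a_7 = 39, a_8 = 44, a_9 = 49, a_10 = 54.
So the coefficient of x^10 is 54.

54


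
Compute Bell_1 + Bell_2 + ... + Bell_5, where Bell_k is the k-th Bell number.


Recall Bell_k counts set partitions of a k-set (with Bell_0 = 1 by convention).
Bell_1 through Bell_5: 1, 2, 5, 15, 52
Sum = 1 + 2 + 5 + 15 + 52 = 75.

75


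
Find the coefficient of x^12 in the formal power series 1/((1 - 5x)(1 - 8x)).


By partial fractions or Cauchy convolution:
The coefficient equals sum_{k=0}^{12} 5^k * 8^(12-k).
= 182845036921

182845036921


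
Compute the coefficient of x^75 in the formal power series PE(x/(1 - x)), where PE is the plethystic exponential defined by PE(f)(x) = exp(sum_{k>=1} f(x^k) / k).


For f(x) = x/(1 - x) we have
sum_{k>=1} f(x^k) / k = sum_{k>=1} (1/k) * x^k / (1 - x^k) = sum_{k, m >= 1} x^(k m) / k,
which after exponentiating simplifies to
PE(x/(1 - x)) = prod_{k>=1} 1 / (1 - x^k).
This is the generating function for the partition function p(n), so the coefficient of x^75 is p(75).
Computing p(75) by dynamic programming over parts 1, 2, ..., 75: p(75) = 8118264.

8118264


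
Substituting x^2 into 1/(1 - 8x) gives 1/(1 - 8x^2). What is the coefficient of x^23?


Since 1/(1 - 8x^2) only has even powers of x,
the coefficient of x^23 (odd) is 0.

0


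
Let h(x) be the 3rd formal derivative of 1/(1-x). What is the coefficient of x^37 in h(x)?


Differentiating 3 times: d^3/dx^3 [1/(1-x)] = 3!/(1-x)^4.
The expansion 1/(1-x)^4 = sum_{k>=0} C(k+3, 3) x^k, so the coefficient of x^n in 3!/(1-x)^4 is 3! * C(n+3, 3).
For n = 37: 6 * C(40, 3) = 6 * 9880 = 59280

59280
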